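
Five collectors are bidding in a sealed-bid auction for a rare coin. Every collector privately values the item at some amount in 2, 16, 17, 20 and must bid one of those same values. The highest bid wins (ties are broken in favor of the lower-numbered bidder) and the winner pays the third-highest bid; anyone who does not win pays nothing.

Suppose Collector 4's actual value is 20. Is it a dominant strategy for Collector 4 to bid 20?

Yes

Check each profile of the others' bids and compare truth against every alternative bid.
Others bid (2, 2, 2, 20): truth gives 18, best alternative gives 0.
Others bid (2, 2, 17, 2): truth gives 18, best alternative gives 0.
Others bid (2, 17, 2, 2): truth gives 18, best alternative gives 0.
Others bid (17, 2, 2, 2): truth gives 18, best alternative gives 0.
Others bid (2, 2, 16, 20): truth gives 4, best alternative gives 0.
Others bid (2, 2, 17, 16): truth gives 4, best alternative gives 0.
(Remaining 250 profiles checked similarly; truth is weakly best in each.)
In every case the truthful bid is at least as good as any alternative, so it is a dominant strategy.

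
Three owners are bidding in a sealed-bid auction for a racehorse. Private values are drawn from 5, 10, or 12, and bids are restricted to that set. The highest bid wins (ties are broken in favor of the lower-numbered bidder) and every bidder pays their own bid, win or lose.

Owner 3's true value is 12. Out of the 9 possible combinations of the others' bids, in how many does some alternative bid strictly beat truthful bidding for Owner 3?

6

Others bid (5, 5): truth gives 0; bid 10 gives 2 > 0. Violating.
Others bid (5, 12): truth gives -12; bid 5 gives -5 > -12. Violating.
Others bid (10, 12): truth gives -12; bid 5 gives -5 > -12. Violating.
Others bid (12, 5): truth gives -12; bid 5 gives -5 > -12. Violating.
Others bid (5, 10): truth gives 0; no alternative beats it.
Others bid (10, 5): truth gives 0; no alternative beats it.
(Checking all 9 profiles: 6 have a profitable deviation, 3 do not.)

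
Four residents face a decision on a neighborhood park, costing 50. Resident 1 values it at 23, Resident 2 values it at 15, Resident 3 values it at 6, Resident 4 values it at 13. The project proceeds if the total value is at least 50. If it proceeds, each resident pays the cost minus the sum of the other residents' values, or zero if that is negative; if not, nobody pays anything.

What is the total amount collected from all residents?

Total value 57 ≥ cost 50, so it is built.
Resident 1: others sum to 34; max(0, 50 - 34) = 16.
Resident 2: others sum to 42; max(0, 50 - 42) = 8.
Resident 3: others sum to 51; max(0, 50 - 51) = 0.
Resident 4: others sum to 44; max(0, 50 - 44) = 6.
Total collected = 16 + 8 + 0 + 6 = 30.

30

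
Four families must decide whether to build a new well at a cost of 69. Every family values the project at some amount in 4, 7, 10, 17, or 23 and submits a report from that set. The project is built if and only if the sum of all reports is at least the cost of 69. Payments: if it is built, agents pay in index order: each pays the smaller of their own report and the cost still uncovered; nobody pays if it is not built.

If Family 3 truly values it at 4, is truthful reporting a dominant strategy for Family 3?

Check each profile of the others' reports and compare truth against every alternative report.
Others report (17, 23, 23): truth gives 0, best alternative gives -3.
Others report (23, 17, 23): truth gives 0, best alternative gives -3.
Others report (23, 23, 17): truth gives 0, best alternative gives -3.
Others report (23, 23, 23): truth gives 0, best alternative gives -3.
Others report (4, 4, 4): truth gives 0, best alternative gives 0.
Others report (4, 4, 7): truth gives 0, best alternative gives 0.
(Remaining 119 profiles checked similarly; truth is weakly best in each.)
In every case the truthful report is at least as good as any alternative, so it is a dominant strategy.

Yes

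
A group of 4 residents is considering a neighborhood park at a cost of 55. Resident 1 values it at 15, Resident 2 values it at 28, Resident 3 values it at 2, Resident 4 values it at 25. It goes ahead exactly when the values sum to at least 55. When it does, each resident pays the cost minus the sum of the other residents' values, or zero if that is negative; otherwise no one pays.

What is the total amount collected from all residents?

Total value 70 ≥ cost 55, so it is built.
Resident 1: others sum to 55; max(0, 55 - 55) = 0.
Resident 2: others sum to 42; max(0, 55 - 42) = 13.
Resident 3: others sum to 68; max(0, 55 - 68) = 0.
Resident 4: others sum to 45; max(0, 55 - 45) = 10.
Total collected = 0 + 13 + 0 + 10 = 23.

23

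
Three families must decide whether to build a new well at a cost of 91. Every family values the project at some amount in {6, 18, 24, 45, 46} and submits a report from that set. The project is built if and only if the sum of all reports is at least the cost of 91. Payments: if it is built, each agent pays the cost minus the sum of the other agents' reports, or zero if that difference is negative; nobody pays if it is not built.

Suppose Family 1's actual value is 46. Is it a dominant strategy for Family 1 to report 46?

Yes

Check each profile of the others' reports and compare truth against every alternative report.
Others report (45, 46): truth gives 46, best alternative gives 46.
Others report (46, 45): truth gives 46, best alternative gives 46.
Others report (46, 46): truth gives 46, best alternative gives 46.
Others report (45, 45): truth gives 45, best alternative gives 45.
Others report (24, 46): truth gives 25, best alternative gives 25.
Others report (46, 24): truth gives 25, best alternative gives 25.
(Remaining 19 profiles checked similarly; truth is weakly best in each.)
In every case the truthful report is at least as good as any alternative, so it is a dominant strategy.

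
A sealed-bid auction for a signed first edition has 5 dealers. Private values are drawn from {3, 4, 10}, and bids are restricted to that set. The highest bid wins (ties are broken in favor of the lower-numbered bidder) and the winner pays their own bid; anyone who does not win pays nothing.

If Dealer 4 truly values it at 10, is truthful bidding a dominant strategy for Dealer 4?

No

Consider the case where Dealer 1 bids 3, Dealer 2 bids 3, Dealer 3 bids 3 and Dealer 5 bids 3.
Truthful bid 10: wins, pays 10, utility 10 - 10 = 0.
Bid 4 instead: wins, pays 4, utility 10 - 4 = 6.
Since 6 > 0, bidding 4 is strictly better here, so truthful bidding is not dominant.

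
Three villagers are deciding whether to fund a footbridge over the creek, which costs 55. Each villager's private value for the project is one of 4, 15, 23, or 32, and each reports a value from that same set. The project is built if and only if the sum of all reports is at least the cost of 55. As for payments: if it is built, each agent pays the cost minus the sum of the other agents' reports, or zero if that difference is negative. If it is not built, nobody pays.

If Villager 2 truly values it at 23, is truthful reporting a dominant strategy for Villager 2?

Check each profile of the others' reports and compare truth against every alternative report.
Others report (23, 32): truth gives 23, best alternative gives 23.
Others report (32, 23): truth gives 23, best alternative gives 23.
Others report (32, 32): truth gives 23, best alternative gives 23.
Others report (15, 32): truth gives 15, best alternative gives 15.
Others report (32, 15): truth gives 15, best alternative gives 15.
Others report (23, 23): truth gives 14, best alternative gives 14.
(Remaining 10 profiles checked similarly; truth is weakly best in each.)
In every case the truthful report is at least as good as any alternative, so it is a dominant strategy.

Yes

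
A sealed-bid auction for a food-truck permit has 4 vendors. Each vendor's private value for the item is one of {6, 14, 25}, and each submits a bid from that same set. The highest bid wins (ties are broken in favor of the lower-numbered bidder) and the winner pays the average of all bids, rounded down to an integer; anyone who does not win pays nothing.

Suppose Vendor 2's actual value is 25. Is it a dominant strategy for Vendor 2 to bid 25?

Consider the case where Vendor 1 bids 6, Vendor 3 bids 6 and Vendor 4 bids 6.
Truthful bid 25: wins, pays 10, utility 25 - 10 = 15.
Bid 14 instead: wins, pays 8, utility 25 - 8 = 17.
Since 17 > 15, bidding 14 is strictly better here, so truthful bidding is not dominant.

No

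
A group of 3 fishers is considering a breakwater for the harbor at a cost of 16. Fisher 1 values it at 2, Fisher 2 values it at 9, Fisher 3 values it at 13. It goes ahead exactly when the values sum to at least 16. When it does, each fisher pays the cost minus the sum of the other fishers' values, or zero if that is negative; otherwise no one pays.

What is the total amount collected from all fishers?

6

Total value 24 ≥ cost 16, so it is built.
Fisher 1: others sum to 22; max(0, 16 - 22) = 0.
Fisher 2: others sum to 15; max(0, 16 - 15) = 1.
Fisher 3: others sum to 11; max(0, 16 - 11) = 5.
Total collected = 0 + 1 + 5 = 6.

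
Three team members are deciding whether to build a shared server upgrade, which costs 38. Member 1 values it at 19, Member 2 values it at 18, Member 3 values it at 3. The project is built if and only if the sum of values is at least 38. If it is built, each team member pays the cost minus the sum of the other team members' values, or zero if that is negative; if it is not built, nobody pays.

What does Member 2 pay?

16

Total value 40 ≥ cost 38, so the project is built.
The other team members' values sum to 22.
Cost minus that sum is 38 - 22 = 16.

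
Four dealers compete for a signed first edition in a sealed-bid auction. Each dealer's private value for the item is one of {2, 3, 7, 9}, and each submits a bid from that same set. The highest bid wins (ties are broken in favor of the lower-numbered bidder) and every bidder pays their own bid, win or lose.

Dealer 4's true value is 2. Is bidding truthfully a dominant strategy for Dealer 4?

Consider the case where Dealer 1 bids 2, Dealer 2 bids 2 and Dealer 3 bids 2.
Truthful bid 2: loses but pays 2, utility -2.
Bid 3 instead: wins, pays 3, utility 2 - 3 = -1.
Since -1 > -2, bidding 3 is strictly better here, so truthful bidding is not dominant.

No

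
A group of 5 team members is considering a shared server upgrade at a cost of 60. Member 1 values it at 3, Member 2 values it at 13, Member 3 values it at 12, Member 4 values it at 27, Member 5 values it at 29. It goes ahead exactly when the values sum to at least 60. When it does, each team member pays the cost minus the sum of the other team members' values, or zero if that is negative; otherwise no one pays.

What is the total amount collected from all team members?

8

Total value 84 ≥ cost 60, so it is built.
Member 1: others sum to 81; max(0, 60 - 81) = 0.
Member 2: others sum to 71; max(0, 60 - 71) = 0.
Member 3: others sum to 72; max(0, 60 - 72) = 0.
Member 4: others sum to 57; max(0, 60 - 57) = 3.
Member 5: others sum to 55; max(0, 60 - 55) = 5.
Total collected = 0 + 0 + 0 + 3 + 5 = 8.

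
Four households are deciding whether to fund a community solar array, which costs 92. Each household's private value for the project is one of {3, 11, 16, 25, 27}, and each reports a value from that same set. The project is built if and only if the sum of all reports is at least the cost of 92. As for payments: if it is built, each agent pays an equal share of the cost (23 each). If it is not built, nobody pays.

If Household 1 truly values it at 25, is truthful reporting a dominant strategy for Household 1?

Consider the case where Household 2 reports 11, Household 3 reports 27 and Household 4 reports 27.
Truthful report 25: project not built, utility 0.
Report 27 instead: project built, pays 23, utility 25 - 23 = 2.
Since 2 > 0, reporting 27 is strictly better here, so truthful reporting is not dominant.

No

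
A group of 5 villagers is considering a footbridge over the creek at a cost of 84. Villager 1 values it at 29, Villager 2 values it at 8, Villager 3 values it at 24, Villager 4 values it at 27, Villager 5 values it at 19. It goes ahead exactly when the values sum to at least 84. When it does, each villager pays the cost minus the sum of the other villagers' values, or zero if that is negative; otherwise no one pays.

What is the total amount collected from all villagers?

11

Total value 107 ≥ cost 84, so it is built.
Villager 1: others sum to 78; max(0, 84 - 78) = 6.
Villager 2: others sum to 99; max(0, 84 - 99) = 0.
Villager 3: others sum to 83; max(0, 84 - 83) = 1.
Villager 4: others sum to 80; max(0, 84 - 80) = 4.
Villager 5: others sum to 88; max(0, 84 - 88) = 0.
Total collected = 6 + 0 + 1 + 4 + 0 = 11.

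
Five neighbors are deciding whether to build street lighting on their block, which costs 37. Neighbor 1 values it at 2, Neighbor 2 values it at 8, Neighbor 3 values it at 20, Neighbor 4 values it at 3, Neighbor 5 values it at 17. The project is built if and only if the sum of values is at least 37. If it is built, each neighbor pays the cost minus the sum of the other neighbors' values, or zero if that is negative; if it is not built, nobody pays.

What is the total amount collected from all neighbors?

Total value 50 ≥ cost 37, so it is built.
Neighbor 1: others sum to 48; max(0, 37 - 48) = 0.
Neighbor 2: others sum to 42; max(0, 37 - 42) = 0.
Neighbor 3: others sum to 30; max(0, 37 - 30) = 7.
Neighbor 4: others sum to 47; max(0, 37 - 47) = 0.
Neighbor 5: others sum to 33; max(0, 37 - 33) = 4.
Total collected = 0 + 0 + 7 + 0 + 4 = 11.

11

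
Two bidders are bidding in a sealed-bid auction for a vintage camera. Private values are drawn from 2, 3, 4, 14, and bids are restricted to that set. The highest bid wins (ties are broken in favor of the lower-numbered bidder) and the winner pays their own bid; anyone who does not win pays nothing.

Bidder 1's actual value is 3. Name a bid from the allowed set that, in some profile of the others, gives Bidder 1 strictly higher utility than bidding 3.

Suppose Bidder 2 bids 2.
Bid 3: wins, pays 3, utility 3 - 3 = 0.
Bid 2: wins, pays 2, utility 3 - 2 = 1.
So bidding 2 beats truth here (1 > 0).

2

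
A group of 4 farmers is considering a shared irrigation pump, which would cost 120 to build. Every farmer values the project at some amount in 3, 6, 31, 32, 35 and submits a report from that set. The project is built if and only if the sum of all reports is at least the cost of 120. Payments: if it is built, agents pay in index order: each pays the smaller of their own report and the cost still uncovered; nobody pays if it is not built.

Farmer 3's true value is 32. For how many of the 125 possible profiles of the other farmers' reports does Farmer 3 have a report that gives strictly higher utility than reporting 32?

27

Others report (31, 31, 31): truth gives 0; report 31 gives 1 > 0. Violating.
Others report (31, 31, 32): truth gives 0; report 31 gives 1 > 0. Violating.
Others report (31, 31, 35): truth gives 0; report 31 gives 1 > 0. Violating.
Others report (31, 32, 31): truth gives 0; report 31 gives 1 > 0. Violating.
Others report (3, 3, 3): truth gives 0; no alternative beats it.
Others report (3, 3, 6): truth gives 0; no alternative beats it.
(Checking all 125 profiles: 27 have a profitable deviation, 98 do not.)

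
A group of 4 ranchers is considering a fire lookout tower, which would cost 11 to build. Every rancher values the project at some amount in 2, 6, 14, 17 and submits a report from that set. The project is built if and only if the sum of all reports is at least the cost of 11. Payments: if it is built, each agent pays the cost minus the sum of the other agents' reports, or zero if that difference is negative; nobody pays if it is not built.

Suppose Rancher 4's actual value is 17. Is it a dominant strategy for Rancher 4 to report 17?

Yes

Check each profile of the others' reports and compare truth against every alternative report.
Others report (2, 2, 14): truth gives 17, best alternative gives 17.
Others report (2, 2, 17): truth gives 17, best alternative gives 17.
Others report (2, 6, 6): truth gives 17, best alternative gives 17.
Others report (2, 6, 14): truth gives 17, best alternative gives 17.
Others report (2, 6, 17): truth gives 17, best alternative gives 17.
Others report (2, 14, 2): truth gives 17, best alternative gives 17.
(Remaining 58 profiles checked similarly; truth is weakly best in each.)
In every case the truthful report is at least as good as any alternative, so it is a dominant strategy.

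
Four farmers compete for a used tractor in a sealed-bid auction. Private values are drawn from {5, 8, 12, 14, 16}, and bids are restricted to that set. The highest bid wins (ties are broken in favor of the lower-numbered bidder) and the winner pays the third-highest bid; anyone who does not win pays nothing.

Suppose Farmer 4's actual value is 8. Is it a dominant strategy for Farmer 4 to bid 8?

Consider the case where Farmer 1 bids 5, Farmer 2 bids 5 and Farmer 3 bids 8.
Truthful bid 8: loses, pays 0, utility 0.
Bid 12 instead: wins, pays 5, utility 8 - 5 = 3.
Since 3 > 0, bidding 12 is strictly better here, so truthful bidding is not dominant.

No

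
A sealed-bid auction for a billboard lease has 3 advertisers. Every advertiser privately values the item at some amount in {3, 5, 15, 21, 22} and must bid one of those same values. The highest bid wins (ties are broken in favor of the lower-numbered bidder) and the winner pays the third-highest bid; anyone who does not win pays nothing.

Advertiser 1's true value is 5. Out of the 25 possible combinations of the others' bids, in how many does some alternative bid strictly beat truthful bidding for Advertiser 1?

6

Others bid (3, 15): truth gives 0; bid 15 gives 2 > 0. Violating.
Others bid (3, 21): truth gives 0; bid 21 gives 2 > 0. Violating.
Others bid (3, 22): truth gives 0; bid 22 gives 2 > 0. Violating.
Others bid (15, 3): truth gives 0; bid 15 gives 2 > 0. Violating.
Others bid (3, 3): truth gives 2; no alternative beats it.
Others bid (3, 5): truth gives 2; no alternative beats it.
(Checking all 25 profiles: 6 have a profitable deviation, 19 do not.)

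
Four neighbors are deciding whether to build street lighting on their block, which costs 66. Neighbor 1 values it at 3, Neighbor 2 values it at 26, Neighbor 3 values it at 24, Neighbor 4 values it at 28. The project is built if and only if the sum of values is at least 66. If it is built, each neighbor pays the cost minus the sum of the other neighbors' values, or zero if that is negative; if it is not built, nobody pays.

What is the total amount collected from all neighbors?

33

Total value 81 ≥ cost 66, so it is built.
Neighbor 1: others sum to 78; max(0, 66 - 78) = 0.
Neighbor 2: others sum to 55; max(0, 66 - 55) = 11.
Neighbor 3: others sum to 57; max(0, 66 - 57) = 9.
Neighbor 4: others sum to 53; max(0, 66 - 53) = 13.
Total collected = 0 + 11 + 9 + 13 = 33.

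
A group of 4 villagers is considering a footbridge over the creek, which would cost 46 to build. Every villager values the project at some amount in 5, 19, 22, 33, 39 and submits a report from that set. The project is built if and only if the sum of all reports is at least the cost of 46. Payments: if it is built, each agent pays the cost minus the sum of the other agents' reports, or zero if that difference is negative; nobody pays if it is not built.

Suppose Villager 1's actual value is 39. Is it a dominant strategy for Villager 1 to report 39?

Check each profile of the others' reports and compare truth against every alternative report.
Others report (5, 5, 39): truth gives 39, best alternative gives 39.
Others report (5, 19, 22): truth gives 39, best alternative gives 39.
Others report (5, 19, 33): truth gives 39, best alternative gives 39.
Others report (5, 19, 39): truth gives 39, best alternative gives 39.
Others report (5, 22, 19): truth gives 39, best alternative gives 39.
Others report (5, 22, 22): truth gives 39, best alternative gives 39.
(Remaining 119 profiles checked similarly; truth is weakly best in each.)
In every case the truthful report is at least as good as any alternative, so it is a dominant strategy.

Yes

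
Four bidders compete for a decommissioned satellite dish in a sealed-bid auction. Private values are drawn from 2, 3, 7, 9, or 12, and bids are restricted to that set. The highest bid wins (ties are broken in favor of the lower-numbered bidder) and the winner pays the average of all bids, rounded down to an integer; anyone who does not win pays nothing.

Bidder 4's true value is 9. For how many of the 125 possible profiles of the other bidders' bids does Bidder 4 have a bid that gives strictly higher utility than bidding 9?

40

Others bid (2, 2, 2): truth gives 6; bid 3 gives 7 > 6. Violating.
Others bid (2, 2, 3): truth gives 5; bid 7 gives 6 > 5. Violating.
Others bid (2, 2, 9): truth gives 0; bid 12 gives 3 > 0. Violating.
Others bid (2, 3, 2): truth gives 5; bid 7 gives 6 > 5. Violating.
Others bid (2, 2, 7): truth gives 4; no alternative beats it.
Others bid (2, 2, 12): truth gives 0; no alternative beats it.
(Checking all 125 profiles: 40 have a profitable deviation, 85 do not.)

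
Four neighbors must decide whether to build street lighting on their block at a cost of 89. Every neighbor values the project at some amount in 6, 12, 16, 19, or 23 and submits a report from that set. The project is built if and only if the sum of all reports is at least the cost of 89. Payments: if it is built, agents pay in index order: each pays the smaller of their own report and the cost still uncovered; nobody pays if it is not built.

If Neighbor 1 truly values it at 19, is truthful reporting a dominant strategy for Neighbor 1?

Yes

Check each profile of the others' reports and compare truth against every alternative report.
Others report (6, 6, 6): truth gives 0, best alternative gives 0.
Others report (6, 6, 12): truth gives 0, best alternative gives 0.
Others report (6, 6, 16): truth gives 0, best alternative gives 0.
Others report (6, 6, 19): truth gives 0, best alternative gives 0.
Others report (6, 6, 23): truth gives 0, best alternative gives 0.
Others report (6, 12, 6): truth gives 0, best alternative gives 0.
(Remaining 119 profiles checked similarly; truth is weakly best in each.)
In every case the truthful report is at least as good as any alternative, so it is a dominant strategy.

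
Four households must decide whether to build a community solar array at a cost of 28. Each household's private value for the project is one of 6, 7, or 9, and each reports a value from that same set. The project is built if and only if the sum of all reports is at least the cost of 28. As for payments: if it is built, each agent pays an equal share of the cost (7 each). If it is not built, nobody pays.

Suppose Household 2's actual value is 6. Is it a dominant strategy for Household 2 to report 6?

Check each profile of the others' reports and compare truth against every alternative report.
Others report (6, 6, 9): truth gives 0, best alternative gives -1.
Others report (6, 9, 6): truth gives 0, best alternative gives -1.
Others report (7, 7, 7): truth gives 0, best alternative gives -1.
Others report (9, 6, 6): truth gives 0, best alternative gives -1.
Others report (6, 7, 9): truth gives -1, best alternative gives -1.
Others report (6, 9, 7): truth gives -1, best alternative gives -1.
(Remaining 21 profiles checked similarly; truth is weakly best in each.)
In every case the truthful report is at least as good as any alternative, so it is a dominant strategy.

Yes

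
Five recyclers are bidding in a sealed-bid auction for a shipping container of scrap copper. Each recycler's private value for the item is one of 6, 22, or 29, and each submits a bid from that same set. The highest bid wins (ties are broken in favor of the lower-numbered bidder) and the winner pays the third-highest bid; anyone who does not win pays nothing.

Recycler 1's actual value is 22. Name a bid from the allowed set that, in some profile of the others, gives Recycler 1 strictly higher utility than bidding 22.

29

Suppose Recycler 2 bids 6, Recycler 3 bids 6, Recycler 4 bids 6 and Recycler 5 bids 29.
Bid 22: loses, pays 0, utility 0.
Bid 29: wins, pays 6, utility 22 - 6 = 16.
So bidding 29 beats truth here (16 > 0).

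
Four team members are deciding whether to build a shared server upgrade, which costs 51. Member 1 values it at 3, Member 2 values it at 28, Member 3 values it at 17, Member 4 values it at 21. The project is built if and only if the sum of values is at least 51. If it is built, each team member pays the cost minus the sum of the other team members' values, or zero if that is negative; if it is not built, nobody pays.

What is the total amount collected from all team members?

Total value 69 ≥ cost 51, so it is built.
Member 1: others sum to 66; max(0, 51 - 66) = 0.
Member 2: others sum to 41; max(0, 51 - 41) = 10.
Member 3: others sum to 52; max(0, 51 - 52) = 0.
Member 4: others sum to 48; max(0, 51 - 48) = 3.
Total collected = 0 + 10 + 0 + 3 = 13.

13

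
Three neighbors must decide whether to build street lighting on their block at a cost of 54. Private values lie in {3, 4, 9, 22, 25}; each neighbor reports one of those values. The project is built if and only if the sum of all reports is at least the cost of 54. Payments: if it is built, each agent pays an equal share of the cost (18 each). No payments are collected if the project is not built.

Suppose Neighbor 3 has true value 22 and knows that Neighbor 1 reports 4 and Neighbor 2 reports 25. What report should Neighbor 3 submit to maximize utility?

Report 3: project not built, utility 0.
Report 4: project not built, utility 0.
Report 9: project not built, utility 0.
Report 22: project not built, utility 0.
Report 25: project built, pays 18, utility 22 - 18 = 4.
The best choice is 25 with utility 4.

25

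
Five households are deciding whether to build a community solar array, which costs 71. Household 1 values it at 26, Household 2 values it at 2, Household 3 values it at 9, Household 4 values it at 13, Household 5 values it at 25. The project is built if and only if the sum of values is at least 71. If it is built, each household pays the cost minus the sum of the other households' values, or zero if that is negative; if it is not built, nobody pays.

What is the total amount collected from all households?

57

Total value 75 ≥ cost 71, so it is built.
Household 1: others sum to 49; max(0, 71 - 49) = 22.
Household 2: others sum to 73; max(0, 71 - 73) = 0.
Household 3: others sum to 66; max(0, 71 - 66) = 5.
Household 4: others sum to 62; max(0, 71 - 62) = 9.
Household 5: others sum to 50; max(0, 71 - 50) = 21.
Total collected = 22 + 0 + 5 + 9 + 21 = 57.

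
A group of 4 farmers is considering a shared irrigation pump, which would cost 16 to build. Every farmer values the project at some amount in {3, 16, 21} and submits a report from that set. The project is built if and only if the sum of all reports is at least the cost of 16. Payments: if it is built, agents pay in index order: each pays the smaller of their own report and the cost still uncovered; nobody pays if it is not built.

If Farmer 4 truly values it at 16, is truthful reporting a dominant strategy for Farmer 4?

Yes

Check each profile of the others' reports and compare truth against every alternative report.
Others report (3, 3, 16): truth gives 16, best alternative gives 16.
Others report (3, 3, 21): truth gives 16, best alternative gives 16.
Others report (3, 16, 3): truth gives 16, best alternative gives 16.
Others report (3, 16, 16): truth gives 16, best alternative gives 16.
Others report (3, 16, 21): truth gives 16, best alternative gives 16.
Others report (3, 21, 3): truth gives 16, best alternative gives 16.
(Remaining 21 profiles checked similarly; truth is weakly best in each.)
In every case the truthful report is at least as good as any alternative, so it is a dominant strategy.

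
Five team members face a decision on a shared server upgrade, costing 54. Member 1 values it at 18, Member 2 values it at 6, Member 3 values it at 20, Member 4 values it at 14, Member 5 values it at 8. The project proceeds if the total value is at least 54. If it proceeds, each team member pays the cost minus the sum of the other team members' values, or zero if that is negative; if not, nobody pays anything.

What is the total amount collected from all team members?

Total value 66 ≥ cost 54, so it is built.
Member 1: others sum to 48; max(0, 54 - 48) = 6.
Member 2: others sum to 60; max(0, 54 - 60) = 0.
Member 3: others sum to 46; max(0, 54 - 46) = 8.
Member 4: others sum to 52; max(0, 54 - 52) = 2.
Member 5: others sum to 58; max(0, 54 - 58) = 0.
Total collected = 6 + 0 + 8 + 2 + 0 = 16.

16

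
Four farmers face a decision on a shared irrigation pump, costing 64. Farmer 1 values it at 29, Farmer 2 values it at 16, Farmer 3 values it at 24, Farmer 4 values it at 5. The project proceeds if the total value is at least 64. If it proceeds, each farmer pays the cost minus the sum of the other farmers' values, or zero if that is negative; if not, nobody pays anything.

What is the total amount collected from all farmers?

39

Total value 74 ≥ cost 64, so it is built.
Farmer 1: others sum to 45; max(0, 64 - 45) = 19.
Farmer 2: others sum to 58; max(0, 64 - 58) = 6.
Farmer 3: others sum to 50; max(0, 64 - 50) = 14.
Farmer 4: others sum to 69; max(0, 64 - 69) = 0.
Total collected = 19 + 6 + 14 + 0 = 39.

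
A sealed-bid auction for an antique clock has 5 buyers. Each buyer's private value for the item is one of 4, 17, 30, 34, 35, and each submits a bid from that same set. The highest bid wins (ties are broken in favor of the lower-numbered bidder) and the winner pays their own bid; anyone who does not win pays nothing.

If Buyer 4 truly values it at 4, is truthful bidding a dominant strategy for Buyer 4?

Yes

Check each profile of the others' bids and compare truth against every alternative bid.
Others bid (4, 4, 4, 4): truth gives 0, best alternative gives -13.
Others bid (4, 4, 4, 17): truth gives 0, best alternative gives -13.
Others bid (4, 4, 4, 30): truth gives 0, best alternative gives 0.
Others bid (4, 4, 4, 34): truth gives 0, best alternative gives 0.
Others bid (4, 4, 4, 35): truth gives 0, best alternative gives 0.
Others bid (4, 4, 17, 4): truth gives 0, best alternative gives 0.
(Remaining 619 profiles checked similarly; truth is weakly best in each.)
In every case the truthful bid is at least as good as any alternative, so it is a dominant strategy.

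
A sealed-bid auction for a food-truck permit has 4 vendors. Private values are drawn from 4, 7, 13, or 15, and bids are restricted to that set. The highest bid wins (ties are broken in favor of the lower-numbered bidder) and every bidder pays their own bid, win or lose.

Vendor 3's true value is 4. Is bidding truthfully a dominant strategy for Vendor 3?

Consider the case where Vendor 1 bids 4, Vendor 2 bids 4 and Vendor 4 bids 4.
Truthful bid 4: loses but pays 4, utility -4.
Bid 7 instead: wins, pays 7, utility 4 - 7 = -3.
Since -3 > -4, bidding 7 is strictly better here, so truthful bidding is not dominant.

No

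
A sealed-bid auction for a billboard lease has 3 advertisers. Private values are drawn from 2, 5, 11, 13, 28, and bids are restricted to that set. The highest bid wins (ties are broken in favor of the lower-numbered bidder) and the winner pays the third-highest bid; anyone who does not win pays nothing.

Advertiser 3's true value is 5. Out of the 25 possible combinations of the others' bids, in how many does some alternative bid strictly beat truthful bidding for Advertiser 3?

Others bid (2, 5): truth gives 0; bid 11 gives 3 > 0. Violating.
Others bid (2, 11): truth gives 0; bid 13 gives 3 > 0. Violating.
Others bid (2, 13): truth gives 0; bid 28 gives 3 > 0. Violating.
Others bid (5, 2): truth gives 0; bid 11 gives 3 > 0. Violating.
Others bid (2, 2): truth gives 3; no alternative beats it.
Others bid (2, 28): truth gives 0; no alternative beats it.
(Checking all 25 profiles: 6 have a profitable deviation, 19 do not.)

6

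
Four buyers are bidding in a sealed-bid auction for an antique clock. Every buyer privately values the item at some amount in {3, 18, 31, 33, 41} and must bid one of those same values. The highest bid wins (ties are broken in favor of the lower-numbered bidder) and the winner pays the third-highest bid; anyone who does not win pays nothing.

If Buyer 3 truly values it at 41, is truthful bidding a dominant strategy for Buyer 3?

Check each profile of the others' bids and compare truth against every alternative bid.
Others bid (3, 3, 41): truth gives 38, best alternative gives 0.
Others bid (3, 33, 3): truth gives 38, best alternative gives 0.
Others bid (33, 3, 3): truth gives 38, best alternative gives 0.
Others bid (3, 18, 41): truth gives 23, best alternative gives 0.
Others bid (3, 33, 18): truth gives 23, best alternative gives 0.
Others bid (18, 3, 41): truth gives 23, best alternative gives 0.
(Remaining 119 profiles checked similarly; truth is weakly best in each.)
In every case the truthful bid is at least as good as any alternative, so it is a dominant strategy.

Yes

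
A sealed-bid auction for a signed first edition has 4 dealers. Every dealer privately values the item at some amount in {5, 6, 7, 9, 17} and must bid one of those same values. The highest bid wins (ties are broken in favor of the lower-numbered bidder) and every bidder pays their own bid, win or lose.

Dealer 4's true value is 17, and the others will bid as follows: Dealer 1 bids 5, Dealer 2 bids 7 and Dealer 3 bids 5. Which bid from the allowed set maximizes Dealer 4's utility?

Bid 5: loses but pays 5, utility -5.
Bid 6: loses but pays 6, utility -6.
Bid 7: loses but pays 7, utility -7.
Bid 9: wins, pays 9, utility 17 - 9 = 8.
Bid 17: wins, pays 17, utility 17 - 17 = 0.
The best choice is 9 with utility 8.

9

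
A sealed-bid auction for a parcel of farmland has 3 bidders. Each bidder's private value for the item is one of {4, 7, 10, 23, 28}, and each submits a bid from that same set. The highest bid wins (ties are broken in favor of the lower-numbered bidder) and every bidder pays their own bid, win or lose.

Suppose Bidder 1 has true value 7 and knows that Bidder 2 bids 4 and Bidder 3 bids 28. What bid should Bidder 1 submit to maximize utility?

4

Bid 4: loses but pays 4, utility -4.
Bid 7: loses but pays 7, utility -7.
Bid 10: loses but pays 10, utility -10.
Bid 23: loses but pays 23, utility -23.
Bid 28: wins, pays 28, utility 7 - 28 = -21.
The best choice is 4 with utility -4.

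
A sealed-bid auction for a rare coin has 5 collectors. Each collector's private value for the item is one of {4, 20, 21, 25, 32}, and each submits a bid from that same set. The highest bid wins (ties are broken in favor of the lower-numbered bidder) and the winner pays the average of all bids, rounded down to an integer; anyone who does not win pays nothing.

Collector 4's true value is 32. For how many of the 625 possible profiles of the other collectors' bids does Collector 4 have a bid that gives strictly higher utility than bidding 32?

108

Others bid (4, 4, 4, 4): truth gives 23; bid 20 gives 25 > 23. Violating.
Others bid (4, 4, 4, 20): truth gives 20; bid 20 gives 22 > 20. Violating.
Others bid (4, 4, 4, 21): truth gives 19; bid 21 gives 22 > 19. Violating.
Others bid (4, 4, 4, 25): truth gives 19; bid 25 gives 20 > 19. Violating.
Others bid (4, 4, 4, 32): truth gives 17; no alternative beats it.
Others bid (4, 4, 20, 32): truth gives 14; no alternative beats it.
(Checking all 625 profiles: 108 have a profitable deviation, 517 do not.)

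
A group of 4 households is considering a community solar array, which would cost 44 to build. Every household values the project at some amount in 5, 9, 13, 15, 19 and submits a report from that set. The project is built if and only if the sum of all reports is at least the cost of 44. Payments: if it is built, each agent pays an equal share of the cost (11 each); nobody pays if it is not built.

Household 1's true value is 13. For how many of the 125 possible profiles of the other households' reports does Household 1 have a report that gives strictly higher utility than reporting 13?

19

Others report (5, 5, 15): truth gives 0; report 19 gives 2 > 0. Violating.
Others report (5, 5, 19): truth gives 0; report 15 gives 2 > 0. Violating.
Others report (5, 9, 13): truth gives 0; report 19 gives 2 > 0. Violating.
Others report (5, 9, 15): truth gives 0; report 15 gives 2 > 0. Violating.
Others report (5, 5, 5): truth gives 0; no alternative beats it.
Others report (5, 5, 9): truth gives 0; no alternative beats it.
(Checking all 125 profiles: 19 have a profitable deviation, 106 do not.)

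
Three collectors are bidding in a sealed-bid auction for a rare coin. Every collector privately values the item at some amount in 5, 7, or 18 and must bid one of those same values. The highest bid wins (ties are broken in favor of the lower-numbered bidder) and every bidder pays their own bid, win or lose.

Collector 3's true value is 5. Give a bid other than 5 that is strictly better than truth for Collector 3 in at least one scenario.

Suppose Collector 1 bids 5 and Collector 2 bids 5.
Bid 5: loses but pays 5, utility -5.
Bid 7: wins, pays 7, utility 5 - 7 = -2.
So bidding 7 beats truth here (-2 > -5).

7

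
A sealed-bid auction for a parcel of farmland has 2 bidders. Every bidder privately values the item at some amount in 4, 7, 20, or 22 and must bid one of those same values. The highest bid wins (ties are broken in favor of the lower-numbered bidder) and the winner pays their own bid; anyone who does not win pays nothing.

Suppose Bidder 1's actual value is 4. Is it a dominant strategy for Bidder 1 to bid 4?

Yes

Check each profile of the others' bids and compare truth against every alternative bid.
Others bid (4): truth gives 0, best alternative gives -3.
Others bid (7): truth gives 0, best alternative gives -3.
Others bid (20): truth gives 0, best alternative gives 0.
Others bid (22): truth gives 0, best alternative gives 0.
In every case the truthful bid is at least as good as any alternative, so it is a dominant strategy.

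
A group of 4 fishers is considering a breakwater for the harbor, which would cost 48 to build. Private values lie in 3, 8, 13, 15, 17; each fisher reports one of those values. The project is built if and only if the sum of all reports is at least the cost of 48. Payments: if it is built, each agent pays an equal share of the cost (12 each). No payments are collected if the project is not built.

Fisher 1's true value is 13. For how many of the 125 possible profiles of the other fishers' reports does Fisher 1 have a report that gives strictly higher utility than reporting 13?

Others report (3, 13, 15): truth gives 0; report 17 gives 1 > 0. Violating.
Others report (3, 13, 17): truth gives 0; report 15 gives 1 > 0. Violating.
Others report (3, 15, 13): truth gives 0; report 17 gives 1 > 0. Violating.
Others report (3, 15, 15): truth gives 0; report 15 gives 1 > 0. Violating.
Others report (3, 3, 3): truth gives 0; no alternative beats it.
Others report (3, 3, 8): truth gives 0; no alternative beats it.
(Checking all 125 profiles: 24 have a profitable deviation, 101 do not.)

24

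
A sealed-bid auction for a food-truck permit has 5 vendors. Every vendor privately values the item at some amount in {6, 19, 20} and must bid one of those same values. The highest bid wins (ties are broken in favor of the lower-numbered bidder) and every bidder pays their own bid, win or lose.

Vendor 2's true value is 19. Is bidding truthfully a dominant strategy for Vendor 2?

Consider the case where Vendor 1 bids 6, Vendor 3 bids 6, Vendor 4 bids 6 and Vendor 5 bids 20.
Truthful bid 19: loses but pays 19, utility -19.
Bid 6 instead: loses but pays 6, utility -6.
Since -6 > -19, bidding 6 is strictly better here, so truthful bidding is not dominant.

No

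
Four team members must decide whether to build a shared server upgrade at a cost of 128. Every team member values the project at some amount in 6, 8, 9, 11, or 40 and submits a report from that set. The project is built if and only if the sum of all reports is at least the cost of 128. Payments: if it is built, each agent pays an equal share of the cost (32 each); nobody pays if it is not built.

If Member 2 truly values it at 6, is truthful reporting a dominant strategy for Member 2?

Check each profile of the others' reports and compare truth against every alternative report.
Others report (40, 40, 40): truth gives 0, best alternative gives -26.
Others report (6, 6, 6): truth gives 0, best alternative gives 0.
Others report (6, 6, 8): truth gives 0, best alternative gives 0.
Others report (6, 6, 9): truth gives 0, best alternative gives 0.
Others report (6, 6, 11): truth gives 0, best alternative gives 0.
Others report (6, 6, 40): truth gives 0, best alternative gives 0.
(Remaining 119 profiles checked similarly; truth is weakly best in each.)
In every case the truthful report is at least as good as any alternative, so it is a dominant strategy.

Yes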